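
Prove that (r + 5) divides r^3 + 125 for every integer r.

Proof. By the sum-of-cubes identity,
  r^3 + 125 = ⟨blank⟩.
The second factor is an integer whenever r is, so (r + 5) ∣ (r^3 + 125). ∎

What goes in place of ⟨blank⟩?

(r + 5)(r^2 - 5r + 25)

Polynomial division of r^3 + 125 by r + 5 leaves remainder 0 and quotient r^2 - 5r + 25.
Hence r^3 + 125 = (r + 5)(r^2 - 5r + 25).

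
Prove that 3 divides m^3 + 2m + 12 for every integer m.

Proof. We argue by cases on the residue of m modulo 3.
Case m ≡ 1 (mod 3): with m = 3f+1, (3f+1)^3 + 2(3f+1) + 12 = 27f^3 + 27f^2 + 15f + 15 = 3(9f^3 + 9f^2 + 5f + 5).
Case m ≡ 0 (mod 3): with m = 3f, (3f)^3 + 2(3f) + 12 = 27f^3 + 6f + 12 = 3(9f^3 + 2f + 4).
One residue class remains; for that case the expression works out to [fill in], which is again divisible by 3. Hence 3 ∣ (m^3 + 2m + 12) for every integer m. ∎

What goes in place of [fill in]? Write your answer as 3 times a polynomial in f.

Only m ≡ 2 (mod 3) is unaccounted for. Put m = 3f+2:
(3f+2)^3 + 2(3f+2) + 12 expands to 27f^3 + 54f^2 + 42f + 24,
and factoring out 3 leaves 3(9f^3 + 18f^2 + 14f + 8).

3(9f^3 + 18f^2 + 14f + 8)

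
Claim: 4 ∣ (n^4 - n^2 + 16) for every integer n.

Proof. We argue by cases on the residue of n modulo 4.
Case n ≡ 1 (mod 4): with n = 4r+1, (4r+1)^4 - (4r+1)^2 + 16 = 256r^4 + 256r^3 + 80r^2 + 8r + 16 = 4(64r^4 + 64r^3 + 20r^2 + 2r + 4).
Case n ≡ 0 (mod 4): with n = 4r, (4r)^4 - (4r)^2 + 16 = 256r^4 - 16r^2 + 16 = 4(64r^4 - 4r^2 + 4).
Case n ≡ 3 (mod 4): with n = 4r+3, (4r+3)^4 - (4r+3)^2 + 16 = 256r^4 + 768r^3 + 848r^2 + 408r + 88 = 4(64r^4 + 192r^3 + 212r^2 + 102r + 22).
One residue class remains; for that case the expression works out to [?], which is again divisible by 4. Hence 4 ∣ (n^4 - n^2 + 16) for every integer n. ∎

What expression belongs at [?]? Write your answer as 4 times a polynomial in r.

4(64r^4 + 128r^3 + 92r^2 + 28r + 7)

Only n ≡ 2 (mod 4) is unaccounted for. Put n = 4r+2:
(4r+2)^4 - (4r+2)^2 + 16 expands to 256r^4 + 512r^3 + 368r^2 + 112r + 28,
and factoring out 4 leaves 4(64r^4 + 128r^3 + 92r^2 + 28r + 7).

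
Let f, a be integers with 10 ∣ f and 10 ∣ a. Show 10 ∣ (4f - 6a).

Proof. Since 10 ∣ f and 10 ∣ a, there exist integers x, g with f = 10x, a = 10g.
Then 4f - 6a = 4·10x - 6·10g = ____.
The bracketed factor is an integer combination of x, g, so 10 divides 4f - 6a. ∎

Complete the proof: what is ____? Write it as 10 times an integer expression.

10(-6g + 4x)

Pull the common 10 out of every term: 4·10x - 6·10g = 10(-6g + 4x).
-6g + 4x is an integer, which exhibits the divisibility.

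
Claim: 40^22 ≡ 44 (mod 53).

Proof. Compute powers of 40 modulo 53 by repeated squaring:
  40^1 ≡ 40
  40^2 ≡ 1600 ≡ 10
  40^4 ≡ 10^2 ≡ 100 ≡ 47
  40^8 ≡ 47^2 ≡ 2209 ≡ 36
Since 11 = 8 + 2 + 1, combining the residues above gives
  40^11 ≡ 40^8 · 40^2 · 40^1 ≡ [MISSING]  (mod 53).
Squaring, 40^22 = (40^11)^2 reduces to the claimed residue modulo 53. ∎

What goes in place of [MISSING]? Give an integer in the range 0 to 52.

37

Multiply the listed residues: 36 · 10 · 40 = 360 → 14400.
Reducing modulo 53: 14400 = 271·53 + 37, so 40^11 ≡ 37.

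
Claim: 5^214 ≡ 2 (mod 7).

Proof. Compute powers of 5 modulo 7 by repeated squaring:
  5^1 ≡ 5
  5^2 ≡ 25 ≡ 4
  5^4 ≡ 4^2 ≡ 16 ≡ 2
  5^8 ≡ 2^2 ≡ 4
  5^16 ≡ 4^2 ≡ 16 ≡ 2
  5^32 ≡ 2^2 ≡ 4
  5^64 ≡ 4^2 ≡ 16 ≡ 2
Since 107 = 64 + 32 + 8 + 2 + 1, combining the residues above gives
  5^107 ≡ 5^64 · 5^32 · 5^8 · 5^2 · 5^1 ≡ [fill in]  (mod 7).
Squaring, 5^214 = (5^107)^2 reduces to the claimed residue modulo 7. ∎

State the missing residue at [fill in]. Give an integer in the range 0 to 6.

3

5^64 · 5^32 · 5^8 · 5^2 · 5^1 ≡ 2 · 4 · 4 · 4 · 5 = 640.
640 mod 7 = 3, so 5^107 ≡ 3 (mod 7).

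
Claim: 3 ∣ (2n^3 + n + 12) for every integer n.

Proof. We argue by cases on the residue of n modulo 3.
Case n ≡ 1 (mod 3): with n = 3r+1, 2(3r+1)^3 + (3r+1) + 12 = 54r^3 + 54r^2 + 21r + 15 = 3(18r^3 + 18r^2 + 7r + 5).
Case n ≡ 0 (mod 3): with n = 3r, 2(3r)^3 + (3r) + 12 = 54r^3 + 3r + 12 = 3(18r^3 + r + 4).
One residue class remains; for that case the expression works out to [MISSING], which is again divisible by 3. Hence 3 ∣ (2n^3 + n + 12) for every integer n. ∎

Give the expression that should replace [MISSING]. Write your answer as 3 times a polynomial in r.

3(18r^3 + 36r^2 + 25r + 10)

Only n ≡ 2 (mod 3) is unaccounted for. Put n = 3r+2:
2(3r+2)^3 + (3r+2) + 12 expands to 54r^3 + 108r^2 + 75r + 30,
and factoring out 3 leaves 3(18r^3 + 36r^2 + 25r + 10).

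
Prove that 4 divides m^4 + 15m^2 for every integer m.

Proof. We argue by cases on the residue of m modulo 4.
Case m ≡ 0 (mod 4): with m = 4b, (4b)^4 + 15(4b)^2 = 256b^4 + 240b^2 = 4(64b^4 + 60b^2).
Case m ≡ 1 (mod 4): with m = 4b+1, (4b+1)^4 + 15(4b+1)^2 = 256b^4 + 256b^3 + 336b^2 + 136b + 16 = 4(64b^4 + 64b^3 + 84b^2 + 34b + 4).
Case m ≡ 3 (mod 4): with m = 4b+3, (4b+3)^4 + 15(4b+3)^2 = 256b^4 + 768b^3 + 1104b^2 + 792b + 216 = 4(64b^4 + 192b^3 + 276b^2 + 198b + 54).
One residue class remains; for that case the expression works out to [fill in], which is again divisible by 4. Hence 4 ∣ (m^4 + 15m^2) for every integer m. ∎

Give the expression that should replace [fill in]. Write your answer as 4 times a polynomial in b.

4(64b^4 + 128b^3 + 156b^2 + 92b + 19)

The residues treated are {0, 1, 3}, so the missing case is m ≡ 2 (mod 4); write m = 4b+2.
Then (4b+2)^4 + 15(4b+2)^2 = 256b^4 + 512b^3 + 624b^2 + 368b + 76 = 4(64b^4 + 128b^3 + 156b^2 + 92b + 19).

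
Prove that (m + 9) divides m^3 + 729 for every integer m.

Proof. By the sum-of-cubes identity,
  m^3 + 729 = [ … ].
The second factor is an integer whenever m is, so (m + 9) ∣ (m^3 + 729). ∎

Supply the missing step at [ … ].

(m + 9)(m^2 - 9m + 81)

Polynomial division of m^3 + 729 by m + 9 leaves remainder 0 and quotient m^2 - 9m + 81.
Hence m^3 + 729 = (m + 9)(m^2 - 9m + 81).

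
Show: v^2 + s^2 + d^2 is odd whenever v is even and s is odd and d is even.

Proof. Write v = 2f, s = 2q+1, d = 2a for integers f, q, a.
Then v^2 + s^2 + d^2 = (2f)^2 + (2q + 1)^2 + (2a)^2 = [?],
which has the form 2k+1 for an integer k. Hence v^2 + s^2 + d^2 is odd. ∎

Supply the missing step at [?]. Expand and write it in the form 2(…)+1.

2(2a^2 + 2f^2 + 2q^2 + 2q) + 1

(2f)^2 + (2q + 1)^2 + (2a)^2 = 4a^2 + 4f^2 + 4q^2 + 4q + 1
= 2(2a^2 + 2f^2 + 2q^2 + 2q) + 1.
Since 2a^2 + 2f^2 + 2q^2 + 2q is an integer, the sum of squares is of the form 2k+1 for an integer k.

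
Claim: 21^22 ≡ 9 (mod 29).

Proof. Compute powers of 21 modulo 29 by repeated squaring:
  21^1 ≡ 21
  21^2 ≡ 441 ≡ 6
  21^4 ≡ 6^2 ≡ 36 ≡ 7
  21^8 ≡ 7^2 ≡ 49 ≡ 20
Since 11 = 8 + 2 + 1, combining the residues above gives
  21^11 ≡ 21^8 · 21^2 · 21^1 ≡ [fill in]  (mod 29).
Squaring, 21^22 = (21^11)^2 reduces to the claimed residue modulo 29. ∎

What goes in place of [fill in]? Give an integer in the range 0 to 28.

21^8 · 21^2 · 21^1 ≡ 20 · 6 · 21 = 2520.
2520 mod 29 = 26, so 21^11 ≡ 26 (mod 29).

26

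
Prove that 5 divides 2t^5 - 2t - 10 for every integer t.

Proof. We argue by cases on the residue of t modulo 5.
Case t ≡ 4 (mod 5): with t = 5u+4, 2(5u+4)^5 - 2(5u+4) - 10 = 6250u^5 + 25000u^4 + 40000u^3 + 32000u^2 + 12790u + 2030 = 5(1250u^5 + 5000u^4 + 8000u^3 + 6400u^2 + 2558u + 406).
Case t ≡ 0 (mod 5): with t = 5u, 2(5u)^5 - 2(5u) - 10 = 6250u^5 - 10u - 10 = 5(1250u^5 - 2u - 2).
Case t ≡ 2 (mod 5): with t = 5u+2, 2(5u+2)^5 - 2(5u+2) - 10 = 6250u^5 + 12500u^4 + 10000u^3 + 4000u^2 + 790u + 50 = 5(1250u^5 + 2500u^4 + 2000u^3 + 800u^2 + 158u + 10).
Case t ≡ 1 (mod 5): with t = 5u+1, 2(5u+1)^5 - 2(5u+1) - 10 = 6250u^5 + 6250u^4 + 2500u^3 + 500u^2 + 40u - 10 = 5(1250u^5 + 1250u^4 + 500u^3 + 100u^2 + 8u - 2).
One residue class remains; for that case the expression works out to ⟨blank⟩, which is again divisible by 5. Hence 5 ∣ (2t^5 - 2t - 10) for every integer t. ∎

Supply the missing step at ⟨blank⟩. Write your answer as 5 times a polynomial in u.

The residues treated are {4, 0, 2, 1}, so the missing case is t ≡ 3 (mod 5); write t = 5u+3.
Then 2(5u+3)^5 - 2(5u+3) - 10 = 6250u^5 + 18750u^4 + 22500u^3 + 13500u^2 + 4040u + 470 = 5(1250u^5 + 3750u^4 + 4500u^3 + 2700u^2 + 808u + 94).

5(1250u^5 + 3750u^4 + 4500u^3 + 2700u^2 + 808u + 94)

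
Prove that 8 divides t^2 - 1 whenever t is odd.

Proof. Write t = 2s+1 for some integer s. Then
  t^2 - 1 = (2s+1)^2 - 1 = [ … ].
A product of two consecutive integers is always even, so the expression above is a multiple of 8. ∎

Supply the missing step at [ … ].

4s(s + 1)

(2s+1)^2 - 1 = 4s^2 + 4s + 1 - 1 = 4s^2 + 4s = 4s(s+1).
Since s and s+1 are consecutive, s(s+1) is even, and 4·(even) is a multiple of 8.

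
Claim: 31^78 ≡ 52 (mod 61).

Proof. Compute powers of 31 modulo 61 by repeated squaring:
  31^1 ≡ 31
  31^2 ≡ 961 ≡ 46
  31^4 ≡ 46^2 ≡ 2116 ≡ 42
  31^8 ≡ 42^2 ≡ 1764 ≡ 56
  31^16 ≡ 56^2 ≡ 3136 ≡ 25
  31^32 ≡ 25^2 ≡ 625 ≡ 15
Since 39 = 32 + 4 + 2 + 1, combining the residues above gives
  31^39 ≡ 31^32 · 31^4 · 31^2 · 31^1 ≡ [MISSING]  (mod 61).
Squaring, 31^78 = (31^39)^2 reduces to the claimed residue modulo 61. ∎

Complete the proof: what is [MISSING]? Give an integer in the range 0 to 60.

33

31^32 · 31^4 · 31^2 · 31^1 ≡ 15 · 42 · 46 · 31 = 898380.
898380 mod 61 = 33, so 31^39 ≡ 33 (mod 61).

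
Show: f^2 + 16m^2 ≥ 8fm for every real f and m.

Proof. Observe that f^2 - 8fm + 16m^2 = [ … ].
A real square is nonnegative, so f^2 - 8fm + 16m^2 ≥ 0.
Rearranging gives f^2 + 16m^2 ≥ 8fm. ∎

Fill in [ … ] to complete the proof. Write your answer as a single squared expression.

f^2 - 8fm + 16m^2 is a perfect-square trinomial: the outer terms are (f)^2 and (4m)^2, and the cross term is -2·f·4m.
So f^2 - 8fm + 16m^2 = (f - 4m)^2 ≥ 0.

(f - 4m)^2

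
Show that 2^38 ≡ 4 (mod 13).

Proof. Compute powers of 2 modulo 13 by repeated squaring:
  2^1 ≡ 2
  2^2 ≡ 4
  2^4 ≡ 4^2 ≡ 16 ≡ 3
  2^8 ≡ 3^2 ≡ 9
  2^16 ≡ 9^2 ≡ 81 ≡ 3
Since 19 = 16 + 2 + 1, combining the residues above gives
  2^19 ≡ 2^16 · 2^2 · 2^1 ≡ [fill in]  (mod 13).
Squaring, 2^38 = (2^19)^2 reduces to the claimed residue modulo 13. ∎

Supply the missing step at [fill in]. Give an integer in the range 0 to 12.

Multiply the listed residues: 3 · 4 · 2 = 12 → 24.
Reducing modulo 13: 24 = 1·13 + 11, so 2^19 ≡ 11.

11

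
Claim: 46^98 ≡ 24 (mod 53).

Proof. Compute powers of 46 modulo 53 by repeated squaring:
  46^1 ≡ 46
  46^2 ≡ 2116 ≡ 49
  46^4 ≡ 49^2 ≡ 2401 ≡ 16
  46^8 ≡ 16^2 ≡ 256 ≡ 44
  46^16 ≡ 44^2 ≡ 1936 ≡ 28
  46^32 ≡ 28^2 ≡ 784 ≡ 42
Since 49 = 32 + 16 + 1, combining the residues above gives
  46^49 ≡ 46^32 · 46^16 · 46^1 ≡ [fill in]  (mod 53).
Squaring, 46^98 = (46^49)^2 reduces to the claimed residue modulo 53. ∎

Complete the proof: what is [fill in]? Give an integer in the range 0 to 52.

36

46^32 · 46^16 · 46^1 ≡ 42 · 28 · 46 = 54096.
54096 mod 53 = 36, so 46^49 ≡ 36 (mod 53).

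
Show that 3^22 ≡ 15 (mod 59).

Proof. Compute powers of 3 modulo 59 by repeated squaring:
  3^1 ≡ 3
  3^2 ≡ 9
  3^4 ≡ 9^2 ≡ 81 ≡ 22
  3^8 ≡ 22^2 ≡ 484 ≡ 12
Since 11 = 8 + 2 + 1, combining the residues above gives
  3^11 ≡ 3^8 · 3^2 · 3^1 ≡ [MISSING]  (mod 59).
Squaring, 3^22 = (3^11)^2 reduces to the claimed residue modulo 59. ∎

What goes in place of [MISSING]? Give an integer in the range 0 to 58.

29

3^8 · 3^2 · 3^1 ≡ 12 · 9 · 3 = 324.
324 mod 59 = 29, so 3^11 ≡ 29 (mod 59).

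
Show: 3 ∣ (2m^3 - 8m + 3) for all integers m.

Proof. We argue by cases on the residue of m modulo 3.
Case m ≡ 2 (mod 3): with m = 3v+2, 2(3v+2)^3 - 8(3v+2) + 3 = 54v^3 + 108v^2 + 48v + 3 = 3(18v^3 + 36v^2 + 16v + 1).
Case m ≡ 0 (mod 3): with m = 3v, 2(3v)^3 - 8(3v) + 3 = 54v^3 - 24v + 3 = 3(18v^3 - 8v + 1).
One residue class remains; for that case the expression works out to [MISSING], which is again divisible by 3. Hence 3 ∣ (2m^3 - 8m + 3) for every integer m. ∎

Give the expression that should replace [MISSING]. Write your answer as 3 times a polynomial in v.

3(18v^3 + 18v^2 - 2v - 1)

The residues treated are {2, 0}, so the missing case is m ≡ 1 (mod 3); write m = 3v+1.
Then 2(3v+1)^3 - 8(3v+1) + 3 = 54v^3 + 54v^2 - 6v - 3 = 3(18v^3 + 18v^2 - 2v - 1).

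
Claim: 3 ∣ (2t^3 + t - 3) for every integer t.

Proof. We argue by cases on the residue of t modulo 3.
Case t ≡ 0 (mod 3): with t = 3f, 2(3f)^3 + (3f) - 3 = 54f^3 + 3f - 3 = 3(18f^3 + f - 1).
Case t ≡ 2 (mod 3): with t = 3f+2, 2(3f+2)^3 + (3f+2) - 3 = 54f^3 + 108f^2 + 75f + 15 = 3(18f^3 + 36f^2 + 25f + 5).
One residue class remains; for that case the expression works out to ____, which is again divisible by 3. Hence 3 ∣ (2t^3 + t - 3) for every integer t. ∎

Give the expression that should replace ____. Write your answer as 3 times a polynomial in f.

Only t ≡ 1 (mod 3) is unaccounted for. Put t = 3f+1:
2(3f+1)^3 + (3f+1) - 3 expands to 54f^3 + 54f^2 + 21f,
and factoring out 3 leaves 3(18f^3 + 18f^2 + 7f).

3(18f^3 + 18f^2 + 7f)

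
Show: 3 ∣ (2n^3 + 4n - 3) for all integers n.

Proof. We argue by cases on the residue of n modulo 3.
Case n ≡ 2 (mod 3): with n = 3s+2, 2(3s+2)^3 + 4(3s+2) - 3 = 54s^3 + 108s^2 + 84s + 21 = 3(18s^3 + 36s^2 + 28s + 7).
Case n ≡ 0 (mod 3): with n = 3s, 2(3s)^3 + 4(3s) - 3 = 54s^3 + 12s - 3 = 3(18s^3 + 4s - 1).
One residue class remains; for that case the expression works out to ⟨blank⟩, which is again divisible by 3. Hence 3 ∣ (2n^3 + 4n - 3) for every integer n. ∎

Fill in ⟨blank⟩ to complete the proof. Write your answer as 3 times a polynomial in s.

3(18s^3 + 18s^2 + 10s + 1)

Only n ≡ 1 (mod 3) is unaccounted for. Put n = 3s+1:
2(3s+1)^3 + 4(3s+1) - 3 expands to 54s^3 + 54s^2 + 30s + 3,
and factoring out 3 leaves 3(18s^3 + 18s^2 + 10s + 1).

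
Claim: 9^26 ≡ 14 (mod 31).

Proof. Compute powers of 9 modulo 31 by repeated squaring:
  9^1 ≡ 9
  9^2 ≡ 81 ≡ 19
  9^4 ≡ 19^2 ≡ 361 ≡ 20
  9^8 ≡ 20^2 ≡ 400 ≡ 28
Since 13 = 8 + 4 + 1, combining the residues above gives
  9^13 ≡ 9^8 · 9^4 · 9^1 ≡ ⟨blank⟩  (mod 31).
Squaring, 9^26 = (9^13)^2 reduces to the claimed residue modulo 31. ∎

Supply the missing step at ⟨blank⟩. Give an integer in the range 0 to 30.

9^8 · 9^4 · 9^1 ≡ 28 · 20 · 9 = 5040.
5040 mod 31 = 18, so 9^13 ≡ 18 (mod 31).

18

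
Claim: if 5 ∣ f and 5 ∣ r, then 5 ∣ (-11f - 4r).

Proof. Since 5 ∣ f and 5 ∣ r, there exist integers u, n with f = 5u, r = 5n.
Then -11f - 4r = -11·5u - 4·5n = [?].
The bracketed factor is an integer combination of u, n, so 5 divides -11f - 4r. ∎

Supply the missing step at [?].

5(-4n - 11u)

Each term has a factor of 5: -11·5u - 4·5n = 5·(-4n - 11u).
Since -4n - 11u is an integer, 5 ∣ (-11f - 4r).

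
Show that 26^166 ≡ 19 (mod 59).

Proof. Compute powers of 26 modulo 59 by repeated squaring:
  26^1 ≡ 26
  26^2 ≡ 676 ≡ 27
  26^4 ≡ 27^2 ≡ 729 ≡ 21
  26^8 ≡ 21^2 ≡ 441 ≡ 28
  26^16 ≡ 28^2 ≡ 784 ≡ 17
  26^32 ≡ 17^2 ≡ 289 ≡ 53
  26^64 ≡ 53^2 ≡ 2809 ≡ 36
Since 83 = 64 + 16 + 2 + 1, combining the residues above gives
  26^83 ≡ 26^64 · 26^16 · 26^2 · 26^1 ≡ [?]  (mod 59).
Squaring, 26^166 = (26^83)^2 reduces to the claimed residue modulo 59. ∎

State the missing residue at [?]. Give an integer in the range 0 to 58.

26^64 · 26^16 · 26^2 · 26^1 ≡ 36 · 17 · 27 · 26 = 429624.
429624 mod 59 = 45, so 26^83 ≡ 45 (mod 59).

45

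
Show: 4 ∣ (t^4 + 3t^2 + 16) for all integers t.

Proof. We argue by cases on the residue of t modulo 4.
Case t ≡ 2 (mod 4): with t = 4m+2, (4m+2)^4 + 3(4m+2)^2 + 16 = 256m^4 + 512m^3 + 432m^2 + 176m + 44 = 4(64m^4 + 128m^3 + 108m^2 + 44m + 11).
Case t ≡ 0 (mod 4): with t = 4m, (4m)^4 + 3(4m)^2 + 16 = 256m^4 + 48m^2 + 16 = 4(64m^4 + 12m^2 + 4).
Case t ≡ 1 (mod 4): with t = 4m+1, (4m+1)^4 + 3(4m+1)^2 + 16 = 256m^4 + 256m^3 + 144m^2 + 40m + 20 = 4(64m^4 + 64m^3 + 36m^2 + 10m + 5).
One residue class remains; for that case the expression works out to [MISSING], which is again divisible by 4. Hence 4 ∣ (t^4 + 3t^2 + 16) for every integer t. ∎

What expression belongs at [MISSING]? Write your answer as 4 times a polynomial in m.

4(64m^4 + 192m^3 + 228m^2 + 126m + 31)

Only t ≡ 3 (mod 4) is unaccounted for. Put t = 4m+3:
(4m+3)^4 + 3(4m+3)^2 + 16 expands to 256m^4 + 768m^3 + 912m^2 + 504m + 124,
and factoring out 4 leaves 4(64m^4 + 192m^3 + 228m^2 + 126m + 31).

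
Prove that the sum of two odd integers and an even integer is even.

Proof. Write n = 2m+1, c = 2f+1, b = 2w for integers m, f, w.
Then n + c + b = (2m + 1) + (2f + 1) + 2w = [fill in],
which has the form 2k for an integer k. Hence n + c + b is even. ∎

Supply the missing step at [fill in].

Expanding: (2m + 1) + (2f + 1) + 2w = 2f + 2m + 2w + 2.
Every term is even; pulling out the factor of 2 gives 2(f + m + w + 1).

2(f + m + w + 1)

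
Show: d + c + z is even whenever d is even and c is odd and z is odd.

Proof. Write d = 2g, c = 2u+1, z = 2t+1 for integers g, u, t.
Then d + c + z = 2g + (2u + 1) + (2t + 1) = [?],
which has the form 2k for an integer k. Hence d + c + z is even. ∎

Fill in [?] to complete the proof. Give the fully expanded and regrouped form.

2(g + t + u + 1)

2g + (2u + 1) + (2t + 1) = 2g + 2t + 2u + 2
= 2(g + t + u + 1).
Since g + t + u + 1 is an integer, the sum is of the form 2k for an integer k.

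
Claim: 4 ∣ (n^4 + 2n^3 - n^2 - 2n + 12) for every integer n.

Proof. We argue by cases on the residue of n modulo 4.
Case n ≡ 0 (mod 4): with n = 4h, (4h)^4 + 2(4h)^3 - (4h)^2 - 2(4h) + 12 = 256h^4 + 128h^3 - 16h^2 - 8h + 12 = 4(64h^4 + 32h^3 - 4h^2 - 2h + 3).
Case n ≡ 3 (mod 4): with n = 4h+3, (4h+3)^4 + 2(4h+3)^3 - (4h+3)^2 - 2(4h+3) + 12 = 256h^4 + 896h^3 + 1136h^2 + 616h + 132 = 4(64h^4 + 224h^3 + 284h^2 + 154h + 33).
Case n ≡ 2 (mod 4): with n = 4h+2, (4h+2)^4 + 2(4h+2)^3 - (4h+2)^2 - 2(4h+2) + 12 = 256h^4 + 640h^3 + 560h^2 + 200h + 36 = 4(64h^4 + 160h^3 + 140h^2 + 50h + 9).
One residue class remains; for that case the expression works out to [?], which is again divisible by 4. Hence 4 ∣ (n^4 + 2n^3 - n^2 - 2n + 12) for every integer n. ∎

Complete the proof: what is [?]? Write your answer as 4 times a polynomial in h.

4(64h^4 + 96h^3 + 44h^2 + 6h + 3)

The residues treated are {0, 3, 2}, so the missing case is n ≡ 1 (mod 4); write n = 4h+1.
Then (4h+1)^4 + 2(4h+1)^3 - (4h+1)^2 - 2(4h+1) + 12 = 256h^4 + 384h^3 + 176h^2 + 24h + 12 = 4(64h^4 + 96h^3 + 44h^2 + 6h + 3).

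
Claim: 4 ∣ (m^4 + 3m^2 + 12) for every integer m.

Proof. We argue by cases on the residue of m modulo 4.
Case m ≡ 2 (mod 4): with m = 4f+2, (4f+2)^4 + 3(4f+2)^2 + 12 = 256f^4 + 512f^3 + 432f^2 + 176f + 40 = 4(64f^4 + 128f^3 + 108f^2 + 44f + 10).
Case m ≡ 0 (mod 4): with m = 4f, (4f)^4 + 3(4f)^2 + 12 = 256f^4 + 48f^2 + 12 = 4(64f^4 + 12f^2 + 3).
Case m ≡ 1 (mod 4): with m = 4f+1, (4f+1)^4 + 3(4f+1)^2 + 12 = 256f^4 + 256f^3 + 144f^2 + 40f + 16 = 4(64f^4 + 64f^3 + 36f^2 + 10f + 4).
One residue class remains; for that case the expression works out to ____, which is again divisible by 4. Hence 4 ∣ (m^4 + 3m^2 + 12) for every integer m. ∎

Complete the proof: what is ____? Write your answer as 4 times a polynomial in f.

The residues treated are {2, 0, 1}, so the missing case is m ≡ 3 (mod 4); write m = 4f+3.
Then (4f+3)^4 + 3(4f+3)^2 + 12 = 256f^4 + 768f^3 + 912f^2 + 504f + 120 = 4(64f^4 + 192f^3 + 228f^2 + 126f + 30).

4(64f^4 + 192f^3 + 228f^2 + 126f + 30)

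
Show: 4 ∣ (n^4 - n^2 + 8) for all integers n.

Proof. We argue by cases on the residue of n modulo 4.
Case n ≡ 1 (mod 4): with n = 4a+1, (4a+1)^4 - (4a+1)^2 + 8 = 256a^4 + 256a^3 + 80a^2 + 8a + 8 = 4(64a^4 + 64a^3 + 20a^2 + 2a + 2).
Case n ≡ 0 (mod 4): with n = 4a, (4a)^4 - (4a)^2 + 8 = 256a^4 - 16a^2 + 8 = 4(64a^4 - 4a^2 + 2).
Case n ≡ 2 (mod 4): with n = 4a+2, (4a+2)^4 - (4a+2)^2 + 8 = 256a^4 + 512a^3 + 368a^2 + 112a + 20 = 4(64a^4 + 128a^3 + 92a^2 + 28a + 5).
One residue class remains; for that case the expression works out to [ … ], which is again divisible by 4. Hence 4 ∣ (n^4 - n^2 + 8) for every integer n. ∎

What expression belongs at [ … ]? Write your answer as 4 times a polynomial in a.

4(64a^4 + 192a^3 + 212a^2 + 102a + 20)

Only n ≡ 3 (mod 4) is unaccounted for. Put n = 4a+3:
(4a+3)^4 - (4a+3)^2 + 8 expands to 256a^4 + 768a^3 + 848a^2 + 408a + 80,
and factoring out 4 leaves 4(64a^4 + 192a^3 + 212a^2 + 102a + 20).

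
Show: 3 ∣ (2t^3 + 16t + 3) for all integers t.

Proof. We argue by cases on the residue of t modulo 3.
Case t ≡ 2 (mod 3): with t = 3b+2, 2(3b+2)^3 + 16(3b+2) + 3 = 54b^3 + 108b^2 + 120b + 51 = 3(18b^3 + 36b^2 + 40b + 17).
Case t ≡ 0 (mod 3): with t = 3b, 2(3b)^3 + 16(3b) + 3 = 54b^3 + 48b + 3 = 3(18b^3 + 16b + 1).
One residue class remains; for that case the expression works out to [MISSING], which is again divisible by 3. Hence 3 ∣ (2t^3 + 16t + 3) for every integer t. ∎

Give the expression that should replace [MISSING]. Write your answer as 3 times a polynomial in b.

Only t ≡ 1 (mod 3) is unaccounted for. Put t = 3b+1:
2(3b+1)^3 + 16(3b+1) + 3 expands to 54b^3 + 54b^2 + 66b + 21,
and factoring out 3 leaves 3(18b^3 + 18b^2 + 22b + 7).

3(18b^3 + 18b^2 + 22b + 7)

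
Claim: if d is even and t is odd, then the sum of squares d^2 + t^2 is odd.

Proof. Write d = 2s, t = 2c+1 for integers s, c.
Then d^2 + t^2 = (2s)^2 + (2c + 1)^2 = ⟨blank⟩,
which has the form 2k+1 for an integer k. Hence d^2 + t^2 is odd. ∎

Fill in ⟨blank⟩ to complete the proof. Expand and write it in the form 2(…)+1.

Expanding: (2s)^2 + (2c + 1)^2 = 4c^2 + 4c + 4s^2 + 1.
Every term except the constant is even, so this is 2(2c^2 + 2c + 2s^2) + 1,
and 2c^2 + 2c + 2s^2 ∈ ℤ gives the required form.

2(2c^2 + 2c + 2s^2) + 1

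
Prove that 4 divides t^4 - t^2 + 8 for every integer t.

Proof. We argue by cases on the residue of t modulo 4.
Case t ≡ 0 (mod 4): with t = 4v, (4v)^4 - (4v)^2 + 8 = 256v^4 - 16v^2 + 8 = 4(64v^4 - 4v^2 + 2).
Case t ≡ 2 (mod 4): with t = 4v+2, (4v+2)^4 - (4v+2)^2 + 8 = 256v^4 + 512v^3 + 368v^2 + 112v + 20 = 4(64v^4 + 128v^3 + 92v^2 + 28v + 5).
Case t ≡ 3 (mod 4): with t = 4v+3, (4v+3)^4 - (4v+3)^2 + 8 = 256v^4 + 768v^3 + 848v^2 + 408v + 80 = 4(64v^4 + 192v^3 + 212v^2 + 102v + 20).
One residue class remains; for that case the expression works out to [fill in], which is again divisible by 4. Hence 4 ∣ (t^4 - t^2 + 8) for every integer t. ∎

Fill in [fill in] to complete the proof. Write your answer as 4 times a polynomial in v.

4(64v^4 + 64v^3 + 20v^2 + 2v + 2)

Only t ≡ 1 (mod 4) is unaccounted for. Put t = 4v+1:
(4v+1)^4 - (4v+1)^2 + 8 expands to 256v^4 + 256v^3 + 80v^2 + 8v + 8,
and factoring out 4 leaves 4(64v^4 + 64v^3 + 20v^2 + 2v + 2).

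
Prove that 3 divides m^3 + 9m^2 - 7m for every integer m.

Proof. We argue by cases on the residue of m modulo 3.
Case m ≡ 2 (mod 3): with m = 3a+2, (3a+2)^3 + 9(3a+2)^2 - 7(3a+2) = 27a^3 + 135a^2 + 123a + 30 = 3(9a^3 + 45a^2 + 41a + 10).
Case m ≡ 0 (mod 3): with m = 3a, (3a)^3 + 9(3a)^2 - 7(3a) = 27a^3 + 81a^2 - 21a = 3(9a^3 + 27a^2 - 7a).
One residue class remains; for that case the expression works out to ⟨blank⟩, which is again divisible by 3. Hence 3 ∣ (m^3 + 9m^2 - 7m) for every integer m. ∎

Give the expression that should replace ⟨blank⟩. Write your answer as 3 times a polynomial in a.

Only m ≡ 1 (mod 3) is unaccounted for. Put m = 3a+1:
(3a+1)^3 + 9(3a+1)^2 - 7(3a+1) expands to 27a^3 + 108a^2 + 42a + 3,
and factoring out 3 leaves 3(9a^3 + 36a^2 + 14a + 1).

3(9a^3 + 36a^2 + 14a + 1)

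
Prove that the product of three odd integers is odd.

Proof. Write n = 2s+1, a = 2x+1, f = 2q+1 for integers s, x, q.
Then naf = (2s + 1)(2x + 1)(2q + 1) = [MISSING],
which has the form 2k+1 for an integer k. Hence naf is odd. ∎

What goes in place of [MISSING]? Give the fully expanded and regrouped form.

(2s + 1)(2x + 1)(2q + 1) = 8qsx + 4qs + 4qx + 2q + 4sx + 2s + 2x + 1
= 2(4qsx + 2qs + 2qx + q + 2sx + s + x) + 1.
Since 4qsx + 2qs + 2qx + q + 2sx + s + x is an integer, the product is of the form 2k+1 for an integer k.

2(4qsx + 2qs + 2qx + q + 2sx + s + x) + 1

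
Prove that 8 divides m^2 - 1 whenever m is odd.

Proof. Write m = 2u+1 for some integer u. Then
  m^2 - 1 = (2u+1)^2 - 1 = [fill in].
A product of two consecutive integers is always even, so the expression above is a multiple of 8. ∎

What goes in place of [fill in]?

4u(u + 1)

(2u+1)^2 - 1 = 4u^2 + 4u + 1 - 1 = 4u^2 + 4u = 4u(u+1).
Since u and u+1 are consecutive, u(u+1) is even, and 4·(even) is a multiple of 8.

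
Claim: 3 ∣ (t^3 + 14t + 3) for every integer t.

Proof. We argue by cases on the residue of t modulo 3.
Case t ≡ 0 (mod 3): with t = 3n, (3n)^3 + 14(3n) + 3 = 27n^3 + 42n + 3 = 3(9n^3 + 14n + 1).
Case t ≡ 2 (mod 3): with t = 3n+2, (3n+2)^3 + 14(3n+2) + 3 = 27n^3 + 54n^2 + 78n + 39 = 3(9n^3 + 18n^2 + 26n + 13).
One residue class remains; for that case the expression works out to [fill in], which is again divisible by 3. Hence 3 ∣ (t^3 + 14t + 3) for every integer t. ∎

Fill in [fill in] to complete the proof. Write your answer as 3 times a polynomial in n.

3(9n^3 + 9n^2 + 17n + 6)

Only t ≡ 1 (mod 3) is unaccounted for. Put t = 3n+1:
(3n+1)^3 + 14(3n+1) + 3 expands to 27n^3 + 27n^2 + 51n + 18,
and factoring out 3 leaves 3(9n^3 + 9n^2 + 17n + 6).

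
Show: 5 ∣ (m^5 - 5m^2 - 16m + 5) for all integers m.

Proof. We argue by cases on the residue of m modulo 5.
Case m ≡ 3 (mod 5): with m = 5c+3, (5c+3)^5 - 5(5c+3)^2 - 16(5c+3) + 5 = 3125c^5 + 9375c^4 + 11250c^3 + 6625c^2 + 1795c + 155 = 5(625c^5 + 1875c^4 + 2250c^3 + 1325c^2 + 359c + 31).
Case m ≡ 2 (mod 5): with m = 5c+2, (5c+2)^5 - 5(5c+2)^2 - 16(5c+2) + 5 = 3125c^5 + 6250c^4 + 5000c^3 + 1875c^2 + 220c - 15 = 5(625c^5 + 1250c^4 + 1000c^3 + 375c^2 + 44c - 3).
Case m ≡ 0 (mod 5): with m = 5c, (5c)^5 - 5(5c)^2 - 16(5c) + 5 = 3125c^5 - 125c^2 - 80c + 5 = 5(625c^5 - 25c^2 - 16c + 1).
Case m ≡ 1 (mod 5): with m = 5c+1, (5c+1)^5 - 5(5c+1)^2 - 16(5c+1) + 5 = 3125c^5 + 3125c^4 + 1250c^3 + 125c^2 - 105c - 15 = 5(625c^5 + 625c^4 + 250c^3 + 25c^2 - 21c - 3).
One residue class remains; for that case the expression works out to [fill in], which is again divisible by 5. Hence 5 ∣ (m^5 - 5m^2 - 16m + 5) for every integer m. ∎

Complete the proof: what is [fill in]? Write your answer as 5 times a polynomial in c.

Only m ≡ 4 (mod 5) is unaccounted for. Put m = 5c+4:
(5c+4)^5 - 5(5c+4)^2 - 16(5c+4) + 5 expands to 3125c^5 + 12500c^4 + 20000c^3 + 15875c^2 + 6120c + 885,
and factoring out 5 leaves 5(625c^5 + 2500c^4 + 4000c^3 + 3175c^2 + 1224c + 177).

5(625c^5 + 2500c^4 + 4000c^3 + 3175c^2 + 1224c + 177)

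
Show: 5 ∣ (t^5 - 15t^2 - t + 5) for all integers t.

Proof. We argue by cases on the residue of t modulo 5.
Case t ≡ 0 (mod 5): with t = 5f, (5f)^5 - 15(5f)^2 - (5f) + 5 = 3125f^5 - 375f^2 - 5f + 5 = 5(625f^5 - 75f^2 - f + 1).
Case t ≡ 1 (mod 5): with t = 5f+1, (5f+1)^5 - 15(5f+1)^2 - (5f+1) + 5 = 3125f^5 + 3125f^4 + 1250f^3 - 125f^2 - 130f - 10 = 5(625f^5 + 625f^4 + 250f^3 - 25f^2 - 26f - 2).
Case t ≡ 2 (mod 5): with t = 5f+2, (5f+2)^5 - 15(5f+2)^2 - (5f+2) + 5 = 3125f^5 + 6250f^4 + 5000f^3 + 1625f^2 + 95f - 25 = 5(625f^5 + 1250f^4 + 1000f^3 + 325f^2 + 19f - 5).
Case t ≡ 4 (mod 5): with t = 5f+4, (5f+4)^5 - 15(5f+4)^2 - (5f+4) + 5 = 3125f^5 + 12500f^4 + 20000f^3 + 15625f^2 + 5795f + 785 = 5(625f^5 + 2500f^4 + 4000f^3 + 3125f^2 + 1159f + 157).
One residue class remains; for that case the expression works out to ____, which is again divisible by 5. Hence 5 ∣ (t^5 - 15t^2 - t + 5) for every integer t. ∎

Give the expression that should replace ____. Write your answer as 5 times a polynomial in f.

Only t ≡ 3 (mod 5) is unaccounted for. Put t = 5f+3:
(5f+3)^5 - 15(5f+3)^2 - (5f+3) + 5 expands to 3125f^5 + 9375f^4 + 11250f^3 + 6375f^2 + 1570f + 110,
and factoring out 5 leaves 5(625f^5 + 1875f^4 + 2250f^3 + 1275f^2 + 314f + 22).

5(625f^5 + 1875f^4 + 2250f^3 + 1275f^2 + 314f + 22)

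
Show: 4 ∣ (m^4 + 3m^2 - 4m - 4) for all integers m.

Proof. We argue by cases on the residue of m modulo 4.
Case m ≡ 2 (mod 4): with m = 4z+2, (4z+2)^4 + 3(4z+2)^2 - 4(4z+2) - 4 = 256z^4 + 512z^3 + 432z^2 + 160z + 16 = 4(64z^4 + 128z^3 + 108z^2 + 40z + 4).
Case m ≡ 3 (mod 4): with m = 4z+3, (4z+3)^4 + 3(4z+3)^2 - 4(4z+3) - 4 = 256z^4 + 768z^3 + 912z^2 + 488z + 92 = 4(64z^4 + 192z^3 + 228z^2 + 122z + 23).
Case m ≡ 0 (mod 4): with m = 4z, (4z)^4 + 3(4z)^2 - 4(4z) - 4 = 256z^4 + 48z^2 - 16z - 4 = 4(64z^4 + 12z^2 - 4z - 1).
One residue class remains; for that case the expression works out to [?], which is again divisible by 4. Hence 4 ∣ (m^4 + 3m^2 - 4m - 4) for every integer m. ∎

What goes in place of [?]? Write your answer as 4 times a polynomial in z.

4(64z^4 + 64z^3 + 36z^2 + 6z - 1)

Only m ≡ 1 (mod 4) is unaccounted for. Put m = 4z+1:
(4z+1)^4 + 3(4z+1)^2 - 4(4z+1) - 4 expands to 256z^4 + 256z^3 + 144z^2 + 24z - 4,
and factoring out 4 leaves 4(64z^4 + 64z^3 + 36z^2 + 6z - 1).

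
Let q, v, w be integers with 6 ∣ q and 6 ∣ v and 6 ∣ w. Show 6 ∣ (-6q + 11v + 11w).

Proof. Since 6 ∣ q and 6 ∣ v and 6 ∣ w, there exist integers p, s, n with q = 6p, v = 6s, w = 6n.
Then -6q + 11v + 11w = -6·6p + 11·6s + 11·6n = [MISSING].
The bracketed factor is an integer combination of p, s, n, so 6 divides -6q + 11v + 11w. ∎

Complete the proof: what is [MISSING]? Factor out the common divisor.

6(11n - 6p + 11s)

Each term has a factor of 6: -6·6p + 11·6s + 11·6n = 6·(11n - 6p + 11s).
Since 11n - 6p + 11s is an integer, 6 ∣ (-6q + 11v + 11w).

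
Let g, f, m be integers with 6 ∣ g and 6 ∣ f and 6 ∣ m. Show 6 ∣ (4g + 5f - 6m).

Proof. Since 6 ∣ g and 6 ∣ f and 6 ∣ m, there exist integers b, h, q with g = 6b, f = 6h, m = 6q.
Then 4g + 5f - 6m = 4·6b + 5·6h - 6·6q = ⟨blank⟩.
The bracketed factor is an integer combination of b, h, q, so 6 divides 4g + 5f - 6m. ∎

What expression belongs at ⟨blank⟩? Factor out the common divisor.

6(4b + 5h - 6q)

Pull the common 6 out of every term: 4·6b + 5·6h - 6·6q = 6(4b + 5h - 6q).
4b + 5h - 6q is an integer, which exhibits the divisibility.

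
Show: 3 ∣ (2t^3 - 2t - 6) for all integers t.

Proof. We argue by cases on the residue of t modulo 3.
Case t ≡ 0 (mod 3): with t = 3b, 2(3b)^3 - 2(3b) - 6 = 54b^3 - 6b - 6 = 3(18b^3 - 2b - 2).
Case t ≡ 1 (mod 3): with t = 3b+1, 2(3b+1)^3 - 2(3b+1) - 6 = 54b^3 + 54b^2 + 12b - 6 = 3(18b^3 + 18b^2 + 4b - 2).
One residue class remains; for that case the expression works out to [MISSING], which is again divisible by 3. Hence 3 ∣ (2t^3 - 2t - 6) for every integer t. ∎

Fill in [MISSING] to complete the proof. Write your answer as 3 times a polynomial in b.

Only t ≡ 2 (mod 3) is unaccounted for. Put t = 3b+2:
2(3b+2)^3 - 2(3b+2) - 6 expands to 54b^3 + 108b^2 + 66b + 6,
and factoring out 3 leaves 3(18b^3 + 36b^2 + 22b + 2).

3(18b^3 + 36b^2 + 22b + 2)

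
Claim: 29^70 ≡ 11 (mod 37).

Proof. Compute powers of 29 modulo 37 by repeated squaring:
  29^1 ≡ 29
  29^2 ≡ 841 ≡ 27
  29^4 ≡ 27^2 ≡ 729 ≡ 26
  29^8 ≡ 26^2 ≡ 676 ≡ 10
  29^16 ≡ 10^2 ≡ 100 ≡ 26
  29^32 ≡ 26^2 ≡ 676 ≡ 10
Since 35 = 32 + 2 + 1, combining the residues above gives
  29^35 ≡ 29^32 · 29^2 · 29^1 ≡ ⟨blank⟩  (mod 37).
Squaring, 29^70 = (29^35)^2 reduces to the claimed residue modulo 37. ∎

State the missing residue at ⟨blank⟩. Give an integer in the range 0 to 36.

23

Multiply the listed residues: 10 · 27 · 29 = 270 → 7830.
Reducing modulo 37: 7830 = 211·37 + 23, so 29^35 ≡ 23.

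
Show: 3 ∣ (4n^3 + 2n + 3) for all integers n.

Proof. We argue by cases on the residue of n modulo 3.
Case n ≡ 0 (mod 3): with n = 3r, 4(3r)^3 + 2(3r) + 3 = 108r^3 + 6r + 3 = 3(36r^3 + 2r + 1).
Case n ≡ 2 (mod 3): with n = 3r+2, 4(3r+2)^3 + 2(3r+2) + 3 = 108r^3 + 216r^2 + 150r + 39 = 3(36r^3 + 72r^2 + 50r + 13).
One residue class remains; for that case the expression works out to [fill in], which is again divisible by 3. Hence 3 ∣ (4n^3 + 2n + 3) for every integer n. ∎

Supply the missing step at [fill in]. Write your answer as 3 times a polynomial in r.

3(36r^3 + 36r^2 + 14r + 3)

Only n ≡ 1 (mod 3) is unaccounted for. Put n = 3r+1:
4(3r+1)^3 + 2(3r+1) + 3 expands to 108r^3 + 108r^2 + 42r + 9,
and factoring out 3 leaves 3(36r^3 + 36r^2 + 14r + 3).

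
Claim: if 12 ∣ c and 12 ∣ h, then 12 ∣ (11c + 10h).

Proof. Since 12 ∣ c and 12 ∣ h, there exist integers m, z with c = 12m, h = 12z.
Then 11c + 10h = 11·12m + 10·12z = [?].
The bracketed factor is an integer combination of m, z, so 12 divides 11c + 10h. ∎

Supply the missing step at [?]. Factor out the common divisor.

Each term has a factor of 12: 11·12m + 10·12z = 12·(11m + 10z).
Since 11m + 10z is an integer, 12 ∣ (11c + 10h).

12(11m + 10z)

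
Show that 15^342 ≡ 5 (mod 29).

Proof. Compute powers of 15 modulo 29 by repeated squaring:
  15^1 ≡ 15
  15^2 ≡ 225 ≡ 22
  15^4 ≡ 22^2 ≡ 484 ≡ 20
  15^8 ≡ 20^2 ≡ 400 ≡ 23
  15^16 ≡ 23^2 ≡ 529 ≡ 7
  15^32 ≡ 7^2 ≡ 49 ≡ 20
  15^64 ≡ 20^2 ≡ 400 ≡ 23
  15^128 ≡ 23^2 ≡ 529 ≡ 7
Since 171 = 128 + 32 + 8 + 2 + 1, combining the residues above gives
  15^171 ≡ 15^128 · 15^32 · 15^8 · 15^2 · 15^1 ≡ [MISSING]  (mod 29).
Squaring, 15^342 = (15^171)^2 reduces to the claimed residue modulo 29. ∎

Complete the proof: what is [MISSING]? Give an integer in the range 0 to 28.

11

Multiply the listed residues: 7 · 20 · 23 · 22 · 15 = 140 → 3220 → 70840 → 1062600.
Reducing modulo 29: 1062600 = 36641·29 + 11, so 15^171 ≡ 11.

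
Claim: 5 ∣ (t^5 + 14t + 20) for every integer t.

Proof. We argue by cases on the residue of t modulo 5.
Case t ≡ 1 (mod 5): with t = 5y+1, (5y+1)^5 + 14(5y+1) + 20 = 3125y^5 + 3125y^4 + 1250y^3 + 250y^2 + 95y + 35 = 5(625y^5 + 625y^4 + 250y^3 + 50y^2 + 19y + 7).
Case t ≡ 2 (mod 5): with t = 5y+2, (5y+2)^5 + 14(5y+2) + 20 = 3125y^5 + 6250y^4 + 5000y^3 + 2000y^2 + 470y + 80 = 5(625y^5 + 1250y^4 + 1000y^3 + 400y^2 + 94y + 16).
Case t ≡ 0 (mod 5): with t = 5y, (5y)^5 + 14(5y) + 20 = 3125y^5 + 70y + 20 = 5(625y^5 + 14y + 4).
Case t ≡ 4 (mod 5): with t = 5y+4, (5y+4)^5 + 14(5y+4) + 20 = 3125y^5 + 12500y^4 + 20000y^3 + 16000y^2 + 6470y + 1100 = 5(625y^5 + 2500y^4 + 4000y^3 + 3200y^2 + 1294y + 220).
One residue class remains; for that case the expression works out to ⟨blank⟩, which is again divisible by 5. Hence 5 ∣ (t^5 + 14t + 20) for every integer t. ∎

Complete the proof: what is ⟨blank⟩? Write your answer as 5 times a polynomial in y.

5(625y^5 + 1875y^4 + 2250y^3 + 1350y^2 + 419y + 61)

The residues treated are {1, 2, 0, 4}, so the missing case is t ≡ 3 (mod 5); write t = 5y+3.
Then (5y+3)^5 + 14(5y+3) + 20 = 3125y^5 + 9375y^4 + 11250y^3 + 6750y^2 + 2095y + 305 = 5(625y^5 + 1875y^4 + 2250y^3 + 1350y^2 + 419y + 61).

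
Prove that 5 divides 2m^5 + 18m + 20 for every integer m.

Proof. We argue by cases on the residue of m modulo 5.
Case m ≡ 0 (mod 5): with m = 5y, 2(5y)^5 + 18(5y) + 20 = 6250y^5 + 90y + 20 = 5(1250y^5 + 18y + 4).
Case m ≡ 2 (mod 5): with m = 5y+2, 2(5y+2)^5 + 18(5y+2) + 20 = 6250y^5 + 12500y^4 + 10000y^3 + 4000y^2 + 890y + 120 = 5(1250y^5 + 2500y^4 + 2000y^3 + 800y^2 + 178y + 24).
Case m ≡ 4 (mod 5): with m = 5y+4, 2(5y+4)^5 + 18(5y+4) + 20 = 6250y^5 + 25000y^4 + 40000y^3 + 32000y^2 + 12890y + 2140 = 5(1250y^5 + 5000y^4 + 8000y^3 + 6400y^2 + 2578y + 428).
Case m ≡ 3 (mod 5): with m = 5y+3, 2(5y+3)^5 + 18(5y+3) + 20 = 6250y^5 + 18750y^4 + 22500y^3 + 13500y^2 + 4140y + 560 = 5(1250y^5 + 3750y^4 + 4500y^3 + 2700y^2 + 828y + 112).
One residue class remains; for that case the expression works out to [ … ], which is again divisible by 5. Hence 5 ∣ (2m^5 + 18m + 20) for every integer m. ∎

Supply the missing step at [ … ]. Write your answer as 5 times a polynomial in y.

Only m ≡ 1 (mod 5) is unaccounted for. Put m = 5y+1:
2(5y+1)^5 + 18(5y+1) + 20 expands to 6250y^5 + 6250y^4 + 2500y^3 + 500y^2 + 140y + 40,
and factoring out 5 leaves 5(1250y^5 + 1250y^4 + 500y^3 + 100y^2 + 28y + 8).

5(1250y^5 + 1250y^4 + 500y^3 + 100y^2 + 28y + 8)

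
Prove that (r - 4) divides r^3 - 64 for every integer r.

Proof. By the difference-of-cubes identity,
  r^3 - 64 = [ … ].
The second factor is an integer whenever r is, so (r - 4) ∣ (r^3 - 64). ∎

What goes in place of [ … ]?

a^3 - b^3 = (a - b)(a^2 + ab + b^2). With a = r, b = 4:
r^3 - 64 = (r - 4)(r^2 + 4r + 16).

(r - 4)(r^2 + 4r + 16)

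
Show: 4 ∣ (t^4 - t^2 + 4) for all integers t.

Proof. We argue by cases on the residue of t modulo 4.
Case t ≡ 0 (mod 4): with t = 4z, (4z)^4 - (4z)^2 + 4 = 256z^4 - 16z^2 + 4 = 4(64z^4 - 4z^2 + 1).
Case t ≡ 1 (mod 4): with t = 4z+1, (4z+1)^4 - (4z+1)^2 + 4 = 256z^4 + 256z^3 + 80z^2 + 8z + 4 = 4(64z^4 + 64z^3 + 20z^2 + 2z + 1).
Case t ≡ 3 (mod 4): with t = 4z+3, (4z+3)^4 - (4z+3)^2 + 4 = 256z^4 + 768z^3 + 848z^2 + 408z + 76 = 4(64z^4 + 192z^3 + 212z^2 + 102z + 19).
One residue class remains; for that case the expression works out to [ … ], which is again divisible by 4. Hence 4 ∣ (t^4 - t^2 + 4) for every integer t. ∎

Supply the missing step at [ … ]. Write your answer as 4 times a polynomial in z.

The residues treated are {0, 1, 3}, so the missing case is t ≡ 2 (mod 4); write t = 4z+2.
Then (4z+2)^4 - (4z+2)^2 + 4 = 256z^4 + 512z^3 + 368z^2 + 112z + 16 = 4(64z^4 + 128z^3 + 92z^2 + 28z + 4).

4(64z^4 + 128z^3 + 92z^2 + 28z + 4)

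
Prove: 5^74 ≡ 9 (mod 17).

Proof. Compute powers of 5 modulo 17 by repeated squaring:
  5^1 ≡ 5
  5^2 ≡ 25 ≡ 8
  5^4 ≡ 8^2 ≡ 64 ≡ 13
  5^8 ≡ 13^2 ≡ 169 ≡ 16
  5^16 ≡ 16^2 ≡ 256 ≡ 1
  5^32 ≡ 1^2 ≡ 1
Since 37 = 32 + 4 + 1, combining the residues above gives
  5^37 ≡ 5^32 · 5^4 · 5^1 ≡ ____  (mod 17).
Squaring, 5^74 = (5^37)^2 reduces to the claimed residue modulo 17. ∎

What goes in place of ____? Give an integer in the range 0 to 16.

14

5^32 · 5^4 · 5^1 ≡ 1 · 13 · 5 = 65.
65 mod 17 = 14, so 5^37 ≡ 14 (mod 17).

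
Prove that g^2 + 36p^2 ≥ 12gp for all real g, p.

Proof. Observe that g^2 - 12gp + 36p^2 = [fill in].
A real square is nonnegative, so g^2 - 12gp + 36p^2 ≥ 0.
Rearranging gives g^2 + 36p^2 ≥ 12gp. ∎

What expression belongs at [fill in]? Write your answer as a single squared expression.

g^2 - 12gp + 36p^2 is a perfect-square trinomial: the outer terms are (g)^2 and (6p)^2, and the cross term is -2·g·6p.
So g^2 - 12gp + 36p^2 = (g - 6p)^2 ≥ 0.

(g - 6p)^2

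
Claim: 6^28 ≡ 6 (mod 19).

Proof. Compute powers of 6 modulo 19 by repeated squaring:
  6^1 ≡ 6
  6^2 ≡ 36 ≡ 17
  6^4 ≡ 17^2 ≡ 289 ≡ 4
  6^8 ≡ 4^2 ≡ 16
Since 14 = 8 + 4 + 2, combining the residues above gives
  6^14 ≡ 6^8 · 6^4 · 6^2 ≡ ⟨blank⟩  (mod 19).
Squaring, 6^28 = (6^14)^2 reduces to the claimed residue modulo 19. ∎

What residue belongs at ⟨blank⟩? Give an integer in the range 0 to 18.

Multiply the listed residues: 16 · 4 · 17 = 64 → 1088.
Reducing modulo 19: 1088 = 57·19 + 5, so 6^14 ≡ 5.

5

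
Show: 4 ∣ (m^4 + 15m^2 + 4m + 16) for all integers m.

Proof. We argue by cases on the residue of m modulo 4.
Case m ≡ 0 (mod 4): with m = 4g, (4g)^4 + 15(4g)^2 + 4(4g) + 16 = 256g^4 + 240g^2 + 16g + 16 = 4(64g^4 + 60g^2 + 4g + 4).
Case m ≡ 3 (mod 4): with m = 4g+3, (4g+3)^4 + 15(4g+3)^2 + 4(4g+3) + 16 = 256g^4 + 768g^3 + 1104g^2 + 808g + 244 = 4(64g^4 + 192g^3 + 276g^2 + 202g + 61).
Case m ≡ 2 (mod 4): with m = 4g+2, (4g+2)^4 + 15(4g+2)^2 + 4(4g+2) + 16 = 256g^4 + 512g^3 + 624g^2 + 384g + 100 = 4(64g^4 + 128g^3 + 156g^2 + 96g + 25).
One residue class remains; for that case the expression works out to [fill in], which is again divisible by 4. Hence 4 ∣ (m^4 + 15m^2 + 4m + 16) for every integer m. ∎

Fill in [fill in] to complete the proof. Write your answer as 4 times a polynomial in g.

Only m ≡ 1 (mod 4) is unaccounted for. Put m = 4g+1:
(4g+1)^4 + 15(4g+1)^2 + 4(4g+1) + 16 expands to 256g^4 + 256g^3 + 336g^2 + 152g + 36,
and factoring out 4 leaves 4(64g^4 + 64g^3 + 84g^2 + 38g + 9).

4(64g^4 + 64g^3 + 84g^2 + 38g + 9)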